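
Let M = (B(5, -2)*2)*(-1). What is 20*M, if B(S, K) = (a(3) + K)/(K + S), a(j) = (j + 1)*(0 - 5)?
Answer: 880/3 ≈ 293.33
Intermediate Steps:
a(j) = -5 - 5*j (a(j) = (1 + j)*(-5) = -5 - 5*j)
B(S, K) = (-20 + K)/(K + S) (B(S, K) = ((-5 - 5*3) + K)/(K + S) = ((-5 - 15) + K)/(K + S) = (-20 + K)/(K + S))
M = 44/3 (M = (((-20 - 2)/(-2 + 5))*2)*(-1) = ((-22/3)*2)*(-1) = (((⅓)*(-22))*2)*(-1) = -22/3*2*(-1) = -44/3*(-1) = 44/3 ≈ 14.667)
20*M = 20*(44/3) = 880/3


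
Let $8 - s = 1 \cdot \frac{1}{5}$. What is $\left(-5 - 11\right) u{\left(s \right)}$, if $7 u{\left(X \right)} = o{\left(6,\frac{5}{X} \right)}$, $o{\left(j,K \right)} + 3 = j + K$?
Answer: $- \frac{2272}{273} \approx -8.3223$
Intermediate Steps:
$s = \frac{39}{5}$ ($s = 8 - 1 \cdot \frac{1}{5} = 8 - \frac{1}{5} = \frac{39}{5} \approx 7.8$)
$o{\left(j,K \right)} = -3 + K + j$ ($o{\left(j,K \right)} = -3 + \left(j + K\right) = -3 + \left(K + j\right) = -3 + K + j$)
$u{\left(X \right)} = \frac{3}{7} + \frac{5}{7 X}$ ($u{\left(X \right)} = \frac{-3 + \frac{5}{X} + 6}{7} = \frac{3 + \frac{5}{X}}{7} = \frac{3}{7} + \frac{5}{7 X}$)
$\left(-5 - 11\right) u{\left(s \right)} = \left(-5 - 11\right) \frac{5 + 3 \cdot \frac{39}{5}}{7 \cdot \frac{39}{5}} = - 16 \cdot \frac{1}{7} \cdot \frac{5}{39} \left(5 + \frac{117}{5}\right) = - 16 \cdot \frac{1}{7} \cdot \frac{5}{39} \cdot \frac{142}{5} = \left(-16\right) \frac{142}{273} = - \frac{2272}{273}$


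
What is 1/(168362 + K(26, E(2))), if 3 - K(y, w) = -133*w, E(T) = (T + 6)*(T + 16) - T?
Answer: 1/187251 ≈ 5.3404e-6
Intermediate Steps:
E(T) = -T + (6 + T)*(16 + T) (E(T) = (6 + T)*(16 + T) - T = -T + (6 + T)*(16 + T))
K(y, w) = 3 + 133*w (K(y, w) = 3 - (-133)*w = 3 + 133*w)
1/(168362 + K(26, E(2))) = 1/(168362 + (3 + 133*(96 + 2**2 + 21*2))) = 1/(168362 + (3 + 133*(96 + 4 + 42))) = 1/(168362 + (3 + 133*142)) = 1/(168362 + (3 + 18886)) = 1/(168362 + 18889) = 1/187251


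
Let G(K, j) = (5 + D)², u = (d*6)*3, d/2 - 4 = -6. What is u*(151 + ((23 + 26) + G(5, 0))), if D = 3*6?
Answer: -52488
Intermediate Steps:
d = -4 (d = 8 + 2*(-6) = 8 - 12 = -4)
D = 18
u = -72 (u = -4*6*3 = -24*3 = -72)
G(K, j) = 529 (G(K, j) = (5 + 18)² = 23² = 529)
u*(151 + ((23 + 26) + G(5, 0))) = -72*(151 + ((23 + 26) + 529)) = -72*(151 + (49 + 529)) = -72*(151 + 578) = -72*729 = -52488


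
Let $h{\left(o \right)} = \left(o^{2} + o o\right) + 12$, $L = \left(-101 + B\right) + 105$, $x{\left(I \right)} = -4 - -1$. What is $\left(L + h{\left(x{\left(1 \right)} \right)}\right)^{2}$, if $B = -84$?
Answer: $2500$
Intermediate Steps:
$x{\left(I \right)} = -3$ ($x{\left(I \right)} = -4 + 1 = -3$)
$L = -80$ ($L = \left(-101 - 84\right) + 105 = -185 + 105 = -80$)
$h{\left(o \right)} = 12 + 2 o^{2}$ ($h{\left(o \right)} = \left(o^{2} + o^{2}\right) + 12 = 2 o^{2} + 12 = 12 + 2 o^{2}$)
$\left(L + h{\left(x{\left(1 \right)} \right)}\right)^{2} = \left(-80 + \left(12 + 2 \left(-3\right)^{2}\right)\right)^{2} = \left(-80 + \left(12 + 2 \cdot 9\right)\right)^{2} = \left(-80 + \left(12 + 18\right)\right)^{2} = \left(-80 + 30\right)^{2} = \left(-50\right)^{2} = 2500$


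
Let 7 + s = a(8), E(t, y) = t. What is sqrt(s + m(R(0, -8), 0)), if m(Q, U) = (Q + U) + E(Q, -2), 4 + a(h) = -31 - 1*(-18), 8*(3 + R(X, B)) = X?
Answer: I*sqrt(30) ≈ 5.4772*I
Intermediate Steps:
R(X, B) = -3 + X/8
a(h) = -17 (a(h) = -4 + (-31 - 1*(-18)) = -4 + (-31 + 18) = -4 - 13 = -17)
s = -24 (s = -7 - 17 = -24)
m(Q, U) = U + 2*Q (m(Q, U) = (Q + U) + Q = U + 2*Q)
sqrt(s + m(R(0, -8), 0)) = sqrt(-24 + (0 + 2*(-3 + (1/8)*0))) = sqrt(-24 + (0 + 2*(-3 + 0))) = sqrt(-24 + (0 + 2*(-3))) = sqrt(-24 + (0 - 6)) = sqrt(-24 - 6) = sqrt(-30) = I*sqrt(30)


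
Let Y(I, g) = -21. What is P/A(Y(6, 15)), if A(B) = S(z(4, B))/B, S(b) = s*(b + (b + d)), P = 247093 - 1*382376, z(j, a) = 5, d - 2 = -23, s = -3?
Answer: 946981/11 ≈ 86089.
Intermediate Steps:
d = -21 (d = 2 - 23 = -21)
P = -135283 (P = 247093 - 382376 = -135283)
S(b) = 63 - 6*b (S(b) = -3*(b + (b - 21)) = -3*(b + (-21 + b)) = -3*(-21 + 2*b) = 63 - 6*b)
A(B) = 33/B (A(B) = (63 - 6*5)/B = (63 - 30)/B = 33/B)
P/A(Y(6, 15)) = -135283/(33/(-21)) = -135283/(33*(-1/21)) = -135283/(-11/7) = -135283*(-7/11) = 946981/11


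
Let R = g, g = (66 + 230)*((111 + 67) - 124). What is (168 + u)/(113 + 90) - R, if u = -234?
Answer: -3244818/203 ≈ -15984.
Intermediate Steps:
g = 15984 (g = 296*(178 - 124) = 296*54 = 15984)
R = 15984
(168 + u)/(113 + 90) - R = (168 - 234)/(113 + 90) - 1*15984 = -66/203 - 15984 = -3244818/203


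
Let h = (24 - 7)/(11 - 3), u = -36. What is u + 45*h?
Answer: 477/8 ≈ 59.625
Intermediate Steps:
h = 17/8 ≈ 2.1250
u + 45*h = -36 + 45*(17/8) = -36 + 765/8 = 477/8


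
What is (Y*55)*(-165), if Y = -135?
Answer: 1225125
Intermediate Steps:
(Y*55)*(-165) = -135*55*(-165) = -7425*(-165) = 1225125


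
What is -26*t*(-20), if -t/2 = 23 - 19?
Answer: -4160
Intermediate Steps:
t = -8 (t = -2*(23 - 19) = -2*4 = -8)
-26*t*(-20) = -26*(-8)*(-20) = 208*(-20) = -4160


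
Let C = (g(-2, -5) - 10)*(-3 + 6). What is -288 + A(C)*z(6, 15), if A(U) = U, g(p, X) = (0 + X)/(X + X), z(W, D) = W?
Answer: -459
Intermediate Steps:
g(p, X) = ½ (g(p, X) = X/((2*X)) = X*(1/(2*X)) = ½)
C = -57/2 (C = (½ - 10)*(-3 + 6) = -19/2*3 = -57/2 ≈ -28.500)
-288 + A(C)*z(6, 15) = -288 - 57/2*6 = -288 - 171 = -459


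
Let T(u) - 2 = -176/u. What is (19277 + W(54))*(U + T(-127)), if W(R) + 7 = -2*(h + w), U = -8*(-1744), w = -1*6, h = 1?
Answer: 34170599520/127 ≈ 2.6906e+8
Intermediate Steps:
T(u) = 2 - 176/u
w = -6
U = 13952
W(R) = 3 (W(R) = -7 - 2*(1 - 6) = -7 - 2*(-5) = -7 + 10 = 3)
(19277 + W(54))*(U + T(-127)) = (19277 + 3)*(13952 + (2 - 176/(-127))) = 19280*(13952 + (2 - 176*(-1/127))) = 19280*(13952 + (2 + 176/127)) = 19280*(13952 + 430/127) = 19280*(1772334/127) = 34170599520/127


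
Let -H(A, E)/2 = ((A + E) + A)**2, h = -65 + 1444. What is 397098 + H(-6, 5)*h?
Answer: 261956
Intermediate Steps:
h = 1379
H(A, E) = -2*(E + 2*A)**2 (H(A, E) = -2*((A + E) + A)**2 = -2*(E + 2*A)**2)
397098 + H(-6, 5)*h = 397098 - 2*(5 + 2*(-6))**2*1379 = 397098 - 2*(5 - 12)**2*1379 = 397098 - 2*(-7)**2*1379 = 397098 - 2*49*1379 = 397098 - 98*1379 = 397098 - 135142 = 261956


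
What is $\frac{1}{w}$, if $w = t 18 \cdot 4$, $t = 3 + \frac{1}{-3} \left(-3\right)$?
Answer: $\frac{1}{288} \approx 0.0034722$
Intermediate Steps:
$t = 4$ ($t = 3 - -1 = 3 + 1 = 4$)
$w = 288$ ($w = 4 \cdot 18 \cdot 4 = 72 \cdot 4 = 288$)
$\frac{1}{w} = \frac{1}{288}$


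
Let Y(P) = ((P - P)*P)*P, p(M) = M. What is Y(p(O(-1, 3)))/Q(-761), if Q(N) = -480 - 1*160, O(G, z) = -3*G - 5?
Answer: 0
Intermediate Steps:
O(G, z) = -5 - 3*G
Q(N) = -640 (Q(N) = -480 - 160 = -640)
Y(P) = 0 (Y(P) = (0*P)*P = 0*P = 0)
Y(p(O(-1, 3)))/Q(-761) = 0/(-640) = 0*(-1/640) = 0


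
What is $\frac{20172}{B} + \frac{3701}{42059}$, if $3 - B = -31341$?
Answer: $\frac{80368191}{109858108} \approx 0.73156$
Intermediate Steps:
$B = 31344$ ($B = 3 - -31341 = 3 + 31341 = 31344$)
$\frac{20172}{B} + \frac{3701}{42059} = \frac{20172}{31344} + \frac{3701}{42059} = 20172 \cdot \frac{1}{31344} + 3701 \cdot \frac{1}{42059} = \frac{1681}{2612} + \frac{3701}{42059} = \frac{80368191}{109858108}$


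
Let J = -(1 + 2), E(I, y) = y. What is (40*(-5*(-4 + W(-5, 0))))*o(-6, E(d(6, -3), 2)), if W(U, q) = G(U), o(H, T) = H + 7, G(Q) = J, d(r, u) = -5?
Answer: 1400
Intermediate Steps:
J = -3 (J = -1*3 = -3)
G(Q) = -3
o(H, T) = 7 + H
W(U, q) = -3
(40*(-5*(-4 + W(-5, 0))))*o(-6, E(d(6, -3), 2)) = (40*(-5*(-4 - 3)))*(7 - 6) = (40*(-5*(-7)))*1 = (40*35)*1 = 1400*1 = 1400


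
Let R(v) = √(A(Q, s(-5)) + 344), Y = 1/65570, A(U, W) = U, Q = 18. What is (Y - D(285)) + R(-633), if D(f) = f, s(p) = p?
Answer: -18687449/65570 + √362 ≈ -265.97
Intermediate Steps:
Y = 1/65570 ≈ 1.5251e-5
R(v) = √362 (R(v) = √(18 + 344) = √362)
(Y - D(285)) + R(-633) = (1/65570 - 1*285) + √362 = (1/65570 - 285) + √362 = -18687449/65570 + √362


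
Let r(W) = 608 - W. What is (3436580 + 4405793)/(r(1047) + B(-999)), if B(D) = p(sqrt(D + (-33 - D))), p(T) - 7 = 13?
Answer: -7842373/419 ≈ -18717.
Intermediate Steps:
p(T) = 20 (p(T) = 7 + 13 = 20)
B(D) = 20
(3436580 + 4405793)/(r(1047) + B(-999)) = (3436580 + 4405793)/((608 - 1*1047) + 20) = 7842373/((608 - 1047) + 20) = 7842373/(-439 + 20) = 7842373/(-419) = 7842373*(-1/419) = -7842373/419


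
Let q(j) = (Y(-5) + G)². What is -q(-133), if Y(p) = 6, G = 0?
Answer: -36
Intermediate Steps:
q(j) = 36 (q(j) = (6 + 0)² = 6² = 36)
-q(-133) = -1*36 = -36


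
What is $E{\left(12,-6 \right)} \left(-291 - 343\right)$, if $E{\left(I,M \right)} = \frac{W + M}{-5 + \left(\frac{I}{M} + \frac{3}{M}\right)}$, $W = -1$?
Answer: $- \frac{8876}{15} \approx -591.73$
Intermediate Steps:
$E{\left(I,M \right)} = \frac{-1 + M}{-5 + \frac{3}{M} + \frac{I}{M}}$ ($E{\left(I,M \right)} = \frac{-1 + M}{-5 + \left(\frac{I}{M} + \frac{3}{M}\right)} = \frac{-1 + M}{-5 + \left(\frac{3}{M} + \frac{I}{M}\right)} = \frac{-1 + M}{-5 + \frac{3}{M} + \frac{I}{M}}$)
$E{\left(12,-6 \right)} \left(-291 - 343\right) = - \frac{6 \left(-1 - 6\right)}{3 + 12 - -30} \left(-291 - 343\right) = \left(-6\right) \frac{1}{3 + 12 + 30} \left(-7\right) \left(-634\right) = \left(-6\right) \frac{1}{45} \left(-7\right) \left(-634\right) = \frac{14}{15} \left(-634\right) = - \frac{8876}{15}$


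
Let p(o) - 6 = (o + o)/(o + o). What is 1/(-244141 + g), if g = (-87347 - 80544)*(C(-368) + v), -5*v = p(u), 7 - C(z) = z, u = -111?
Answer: -5/314841093 ≈ -1.5881e-8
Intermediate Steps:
C(z) = 7 - z
p(o) = 7 (p(o) = 6 + (o + o)/(o + o) = 6 + (2*o)/((2*o)) = 6 + (2*o)*(1/(2*o)) = 6 + 1 = 7)
v = -7/5 (v = -⅕*7 = -7/5 ≈ -1.4000)
g = -313620388/5 (g = (-87347 - 80544)*((7 - 1*(-368)) - 7/5) = -167891*((7 + 368) - 7/5) = -167891*(375 - 7/5) = -167891*1868/5 = -313620388/5 ≈ -6.2724e+7)
1/(-244141 + g) = 1/(-244141 - 313620388/5) = 1/(-314841093/5) = -5/314841093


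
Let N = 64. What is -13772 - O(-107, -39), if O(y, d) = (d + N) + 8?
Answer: -13805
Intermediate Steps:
O(y, d) = 72 + d (O(y, d) = (d + 64) + 8 = (64 + d) + 8 = 72 + d)
-13772 - O(-107, -39) = -13772 - (72 - 39) = -13772 - 1*33 = -13772 - 33 = -13805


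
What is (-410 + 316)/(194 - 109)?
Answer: -94/85 ≈ -1.1059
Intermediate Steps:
(-410 + 316)/(194 - 109) = -94/85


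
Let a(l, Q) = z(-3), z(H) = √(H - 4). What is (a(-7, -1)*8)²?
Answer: -448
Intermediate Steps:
z(H) = √(-4 + H)
a(l, Q) = I*√7 (a(l, Q) = √(-4 - 3) = √(-7) = I*√7)
(a(-7, -1)*8)² = ((I*√7)*8)² = (8*I*√7)² = -448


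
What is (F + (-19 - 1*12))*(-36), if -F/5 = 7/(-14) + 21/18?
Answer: 1236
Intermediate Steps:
F = -10/3 (F = -5*(7/(-14) + 21/18) = -5*(7*(-1/14) + 21*(1/18)) = -5*(-½ + 7/6) = -5*⅔ = -10/3 ≈ -3.3333)
(F + (-19 - 1*12))*(-36) = (-10/3 + (-19 - 1*12))*(-36) = (-10/3 + (-19 - 12))*(-36) = (-10/3 - 31)*(-36) = -103/3*(-36) = 1236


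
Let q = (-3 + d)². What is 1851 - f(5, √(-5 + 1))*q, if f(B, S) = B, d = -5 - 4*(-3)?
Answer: 1771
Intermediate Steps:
d = 7 (d = -5 + 12 = 7)
q = 16 (q = (-3 + 7)² = 4² = 16)
1851 - f(5, √(-5 + 1))*q = 1851 - 5*16 = 1851 - 1*80 = 1851 - 80 = 1771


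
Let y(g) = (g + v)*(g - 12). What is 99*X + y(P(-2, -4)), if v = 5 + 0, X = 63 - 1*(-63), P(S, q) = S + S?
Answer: 12458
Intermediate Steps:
P(S, q) = 2*S
X = 126 (X = 63 + 63 = 126)
v = 5
y(g) = (-12 + g)*(5 + g) (y(g) = (g + 5)*(g - 12) = (5 + g)*(-12 + g) = (-12 + g)*(5 + g))
99*X + y(P(-2, -4)) = 99*126 + (-60 + (2*(-2))² - 14*(-2)) = 12474 + (-60 + (-4)² - 7*(-4)) = 12474 + (-60 + 16 + 28) = 12474 - 16 = 12458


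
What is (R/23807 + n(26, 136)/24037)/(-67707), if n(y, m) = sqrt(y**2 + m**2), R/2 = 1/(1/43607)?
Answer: -87214/1611900549 - 2*sqrt(4793)/1627473159 ≈ -5.4191e-5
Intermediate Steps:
R = 87214 (R = 2/(1/43607) = 2*43607 = 87214)
n(y, m) = sqrt(m**2 + y**2)
(R/23807 + n(26, 136)/24037)/(-67707) = (87214/23807 + sqrt(136**2 + 26**2)/24037)/(-67707) = (87214*(1/23807) + sqrt(18496 + 676)*(1/24037))*(-1/67707) = (87214/23807 + sqrt(19172)*(1/24037))*(-1/67707) = (87214/23807 + (2*sqrt(4793))*(1/24037))*(-1/67707) = (87214/23807 + 2*sqrt(4793)/24037)*(-1/67707) = -87214/1611900549 - 2*sqrt(4793)/1627473159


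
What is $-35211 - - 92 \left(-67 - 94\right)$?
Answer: $-50023$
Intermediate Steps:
$-35211 - - 92 \left(-67 - 94\right) = -35211 - \left(-92\right) \left(-161\right) = -35211 - 14812 = -50023$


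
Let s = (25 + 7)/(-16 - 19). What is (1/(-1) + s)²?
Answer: 4489/1225 ≈ 3.6645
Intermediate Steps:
s = -32/35 (s = 32/(-35) = 32*(-1/35) = -32/35 ≈ -0.91429)
(1/(-1) + s)² = (1/(-1) - 32/35)² = (-1 - 32/35)² = (-67/35)² = 4489/1225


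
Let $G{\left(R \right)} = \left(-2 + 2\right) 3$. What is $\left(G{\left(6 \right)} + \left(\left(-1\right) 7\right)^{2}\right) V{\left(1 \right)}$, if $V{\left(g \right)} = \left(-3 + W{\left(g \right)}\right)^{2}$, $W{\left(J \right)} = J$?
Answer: $196$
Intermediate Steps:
$G{\left(R \right)} = 0$ ($G{\left(R \right)} = 0 \cdot 3 = 0$)
$V{\left(g \right)} = \left(-3 + g\right)^{2}$
$\left(G{\left(6 \right)} + \left(\left(-1\right) 7\right)^{2}\right) V{\left(1 \right)} = \left(0 + \left(\left(-1\right) 7\right)^{2}\right) \left(-3 + 1\right)^{2} = \left(0 + \left(-7\right)^{2}\right) \left(-2\right)^{2} = \left(0 + 49\right) 4 = 49 \cdot 4 = 196$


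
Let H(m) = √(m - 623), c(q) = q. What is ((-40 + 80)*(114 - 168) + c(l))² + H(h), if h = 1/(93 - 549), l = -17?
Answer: 4739329 + 533*I*√114/228 ≈ 4.7393e+6 + 24.96*I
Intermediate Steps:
h = -1/456 (h = 1/(-456) = -1/456 ≈ -0.0021930)
H(m) = √(-623 + m)
((-40 + 80)*(114 - 168) + c(l))² + H(h) = ((-40 + 80)*(114 - 168) - 17)² + √(-623 - 1/456) = (40*(-54) - 17)² + √(-284089/456) = (-2160 - 17)² + 533*I*√114/228 = (-2177)² + 533*I*√114/228 = 4739329 + 533*I*√114/228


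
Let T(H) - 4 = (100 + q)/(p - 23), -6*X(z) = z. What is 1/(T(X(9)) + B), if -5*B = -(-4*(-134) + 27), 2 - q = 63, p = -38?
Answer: 305/35368 ≈ 0.0086236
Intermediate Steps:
X(z) = -z/6
q = -61 (q = 2 - 1*63 = 2 - 63 = -61)
T(H) = 205/61 (T(H) = 4 + (100 - 61)/(-38 - 23) = 4 + 39/(-61) = 4 + 39*(-1/61) = 4 - 39/61 = 205/61)
B = 563/5 (B = -(-1)*(-4*(-134) + 27)/5 = -(-1)*(536 + 27)/5 = -(-1)*563/5 = -⅕*(-563) = 563/5 ≈ 112.60)
1/(T(X(9)) + B) = 1/(205/61 + 563/5) = 1/(35368/305) = 305/35368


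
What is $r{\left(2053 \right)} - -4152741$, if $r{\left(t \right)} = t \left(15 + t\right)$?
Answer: $8398345$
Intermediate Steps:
$r{\left(2053 \right)} - -4152741 = 2053 \left(15 + 2053\right) - -4152741 = 2053 \cdot 2068 + 4152741 = 4245604 + 4152741 = 8398345$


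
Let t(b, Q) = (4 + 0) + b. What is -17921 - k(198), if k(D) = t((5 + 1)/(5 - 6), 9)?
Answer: -17919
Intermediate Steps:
t(b, Q) = 4 + b
k(D) = -2 (k(D) = 4 + (5 + 1)/(5 - 6) = 4 + 6/(-1) = 4 + 6*(-1) = 4 - 6 = -2)
-17921 - k(198) = -17921 - 1*(-2) = -17921 + 2 = -17919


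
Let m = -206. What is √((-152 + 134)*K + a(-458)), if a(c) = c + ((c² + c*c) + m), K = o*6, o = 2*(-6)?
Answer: 8*√6565 ≈ 648.20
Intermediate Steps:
o = -12
K = -72 (K = -12*6 = -72)
a(c) = -206 + c + 2*c² (a(c) = c + ((c² + c*c) - 206) = c + ((c² + c²) - 206) = c + (2*c² - 206) = c + (-206 + 2*c²) = -206 + c + 2*c²)
√((-152 + 134)*K + a(-458)) = √((-152 + 134)*(-72) + (-206 - 458 + 2*(-458)²)) = √(-18*(-72) + (-206 - 458 + 2*209764)) = √(1296 + (-206 - 458 + 419528)) = √(1296 + 418864) = √420160 = 8*√6565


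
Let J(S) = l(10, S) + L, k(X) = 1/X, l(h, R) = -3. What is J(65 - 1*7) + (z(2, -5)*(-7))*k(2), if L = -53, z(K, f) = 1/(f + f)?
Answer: -1113/20 ≈ -55.650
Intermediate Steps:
z(K, f) = 1/(2*f)
J(S) = -56 (J(S) = -3 - 53 = -56)
J(65 - 1*7) + (z(2, -5)*(-7))*k(2) = -56 + (((½)/(-5))*(-7))/2 = -56 + (((½)*(-⅕))*(-7))*(½) = -56 - ⅒*(-7)*(½) = -56 + (7/10)*(½) = -56 + 7/20 = -1113/20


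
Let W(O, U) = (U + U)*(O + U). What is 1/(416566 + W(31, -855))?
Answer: 1/1825606 ≈ 5.4776e-7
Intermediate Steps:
W(O, U) = 2*U*(O + U) (W(O, U) = (2*U)*(O + U) = 2*U*(O + U))
1/(416566 + W(31, -855)) = 1/(416566 + 2*(-855)*(31 - 855)) = 1/(416566 + 2*(-855)*(-824)) = 1/(416566 + 1409040) = 1/1825606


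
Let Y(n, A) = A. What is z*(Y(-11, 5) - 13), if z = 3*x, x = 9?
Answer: -216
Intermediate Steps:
z = 27 (z = 3*9 = 27)
z*(Y(-11, 5) - 13) = 27*(5 - 13) = 27*(-8) = -216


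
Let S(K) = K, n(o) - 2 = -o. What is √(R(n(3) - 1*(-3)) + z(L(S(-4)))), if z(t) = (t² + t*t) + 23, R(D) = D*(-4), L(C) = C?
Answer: √47 ≈ 6.8557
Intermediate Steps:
n(o) = 2 - o
R(D) = -4*D
z(t) = 23 + 2*t² (z(t) = (t² + t²) + 23 = 2*t² + 23 = 23 + 2*t²)
√(R(n(3) - 1*(-3)) + z(L(S(-4)))) = √(-4*((2 - 1*3) - 1*(-3)) + (23 + 2*(-4)²)) = √(-4*((2 - 3) + 3) + (23 + 2*16)) = √(-4*(-1 + 3) + (23 + 32)) = √(-4*2 + 55) = √(-8 + 55) = √47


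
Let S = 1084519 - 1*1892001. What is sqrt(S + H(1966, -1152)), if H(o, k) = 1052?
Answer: I*sqrt(806430) ≈ 898.01*I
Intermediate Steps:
S = -807482 (S = 1084519 - 1892001 = -807482)
sqrt(S + H(1966, -1152)) = sqrt(-807482 + 1052) = sqrt(-806430) = I*sqrt(806430)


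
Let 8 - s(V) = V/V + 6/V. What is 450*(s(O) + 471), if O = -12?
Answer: 215325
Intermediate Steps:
s(V) = 7 - 6/V (s(V) = 8 - (V/V + 6/V) = 8 - (1 + 6/V) = 8 + (-1 - 6/V) = 7 - 6/V)
450*(s(O) + 471) = 450*((7 - 6/(-12)) + 471) = 450*((7 - 6*(-1/12)) + 471) = 450*((7 + ½) + 471) = 450*(15/2 + 471) = 450*(957/2) = 215325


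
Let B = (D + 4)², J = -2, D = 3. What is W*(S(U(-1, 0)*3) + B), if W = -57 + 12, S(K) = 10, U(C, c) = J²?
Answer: -2655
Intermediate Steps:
U(C, c) = 4 (U(C, c) = (-2)² = 4)
W = -45
B = 49 (B = (3 + 4)² = 7² = 49)
W*(S(U(-1, 0)*3) + B) = -45*(10 + 49) = -45*59 = -2655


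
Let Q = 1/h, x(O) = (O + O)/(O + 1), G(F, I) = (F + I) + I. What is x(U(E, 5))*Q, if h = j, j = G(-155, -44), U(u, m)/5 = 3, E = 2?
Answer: -5/648 ≈ -0.0077161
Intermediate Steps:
U(u, m) = 15 (U(u, m) = 5*3 = 15)
G(F, I) = F + 2*I
x(O) = 2*O/(1 + O) (x(O) = (2*O)/(1 + O) = 2*O/(1 + O))
j = -243 (j = -155 + 2*(-44) = -155 - 88 = -243)
h = -243
Q = -1/243 (Q = 1/(-243) = -1/243 ≈ -0.0041152)
x(U(E, 5))*Q = (2*15/(1 + 15))*(-1/243) = (2*15/16)*(-1/243) = (2*15*(1/16))*(-1/243) = (15/8)*(-1/243) = -5/648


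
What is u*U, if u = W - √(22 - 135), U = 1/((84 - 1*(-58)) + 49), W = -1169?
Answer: -1169/191 - I*√113/191 ≈ -6.1204 - 0.055655*I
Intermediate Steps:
U = 1/191 (U = 1/((84 + 58) + 49) = 1/(142 + 49) = 1/191 ≈ 0.0052356)
u = -1169 - I*√113 (u = -1169 - √(22 - 135) = -1169 - √(-113) = -1169 - I*√113 ≈ -1169.0 - 10.63*I)
u*U = (-1169 - I*√113)*(1/191) = -1169/191 - I*√113/191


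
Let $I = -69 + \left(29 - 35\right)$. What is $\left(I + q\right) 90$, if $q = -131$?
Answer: $-18540$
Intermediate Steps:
$I = -75$ ($I = -69 + \left(29 - 35\right) = -69 - 6 = -75$)
$\left(I + q\right) 90 = \left(-75 - 131\right) 90 = \left(-206\right) 90 = -18540$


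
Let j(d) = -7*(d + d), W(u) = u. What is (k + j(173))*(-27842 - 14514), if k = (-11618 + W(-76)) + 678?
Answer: 569179928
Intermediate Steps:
k = -11016 (k = (-11618 - 76) + 678 = -11694 + 678 = -11016)
j(d) = -14*d
(k + j(173))*(-27842 - 14514) = (-11016 - 14*173)*(-27842 - 14514) = (-11016 - 2422)*(-42356) = -13438*(-42356) = 569179928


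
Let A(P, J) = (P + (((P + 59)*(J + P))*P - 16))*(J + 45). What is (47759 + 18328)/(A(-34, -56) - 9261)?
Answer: -66087/850211 ≈ -0.077730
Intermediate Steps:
A(P, J) = (45 + J)*(-16 + P + P*(59 + P)*(J + P)) (A(P, J) = (P + (((59 + P)*(J + P))*P - 16))*(45 + J) = (P + (P*(59 + P)*(J + P) - 16))*(45 + J) = (P + (-16 + P*(59 + P)*(J + P)))*(45 + J) = (-16 + P + P*(59 + P)*(J + P))*(45 + J) = (45 + J)*(-16 + P + P*(59 + P)*(J + P)))
(47759 + 18328)/(A(-34, -56) - 9261) = (47759 + 18328)/((-720 - 16*(-56) + 45*(-34) + 45*(-34)³ + 2655*(-34)² - 56*(-34)³ + (-56)²*(-34)² + 59*(-34)*(-56)² + 104*(-56)*(-34)² + 2656*(-56)*(-34)) - 9261) = 66087/((-720 + 896 - 1530 + 45*(-39304) + 2655*1156 - 56*(-39304) + 3136*1156 + 59*(-34)*3136 + 104*(-56)*1156 + 5057024) - 9261) = 66087/((-720 + 896 - 1530 - 1768680 + 3069180 + 2201024 + 3625216 - 6290816 - 6732544 + 5057024) - 9261) = 66087/(-840950 - 9261) = 66087/(-850211) = 66087*(-1/850211) = -66087/850211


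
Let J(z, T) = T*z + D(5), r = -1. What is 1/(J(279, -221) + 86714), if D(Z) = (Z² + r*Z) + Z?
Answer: 1/25080 ≈ 3.9872e-5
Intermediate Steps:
D(Z) = Z² (D(Z) = (Z² - Z) + Z = Z²)
J(z, T) = 25 + T*z (J(z, T) = T*z + 5² = T*z + 25 = 25 + T*z)
1/(J(279, -221) + 86714) = 1/((25 - 221*279) + 86714) = 1/((25 - 61659) + 86714) = 1/(-61634 + 86714) = 1/25080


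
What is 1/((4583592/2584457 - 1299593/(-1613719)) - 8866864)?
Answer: -4170587365583/36980020215371017063 ≈ -1.1278e-7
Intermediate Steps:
1/((4583592/2584457 - 1299593/(-1613719)) - 8866864) = 1/((4583592*(1/2584457) - 1299593*(-1/1613719)) - 8866864) = 1/((4583592/2584457 + 1299593/1613719) - 8866864) = 1/(10755371724649/4170587365583 - 8866864) = 1/(-36980020215371017063/4170587365583) = -4170587365583/36980020215371017063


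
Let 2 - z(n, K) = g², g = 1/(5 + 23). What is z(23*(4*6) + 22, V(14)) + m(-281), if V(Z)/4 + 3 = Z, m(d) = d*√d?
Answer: 1567/784 - 281*I*√281 ≈ 1.9987 - 4710.4*I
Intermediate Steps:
m(d) = d^(3/2)
V(Z) = -12 + 4*Z
g = 1/28 ≈ 0.035714
z(n, K) = 1567/784 (z(n, K) = 2 - (1/28)² = 2 - 1*1/784 = 2 - 1/784 = 1567/784)
z(23*(4*6) + 22, V(14)) + m(-281) = 1567/784 + (-281)^(3/2) = 1567/784 - 281*I*√281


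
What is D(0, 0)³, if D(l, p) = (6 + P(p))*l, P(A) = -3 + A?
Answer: 0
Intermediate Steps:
D(l, p) = l*(3 + p) (D(l, p) = (6 + (-3 + p))*l = (3 + p)*l = l*(3 + p))
D(0, 0)³ = (0*(3 + 0))³ = (0*3)³ = 0³ = 0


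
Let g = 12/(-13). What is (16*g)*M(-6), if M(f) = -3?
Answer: 576/13 ≈ 44.308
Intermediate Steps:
g = -12/13 (g = 12*(-1/13) = -12/13 ≈ -0.92308)
(16*g)*M(-6) = (16*(-12/13))*(-3) = -192/13*(-3) = 576/13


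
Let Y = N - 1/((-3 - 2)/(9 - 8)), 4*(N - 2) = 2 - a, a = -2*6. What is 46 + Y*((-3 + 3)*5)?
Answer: 46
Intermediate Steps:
a = -12
N = 11/2 (N = 2 + (2 - 1*(-12))/4 = 2 + (2 + 12)/4 = 2 + (1/4)*14 = 2 + 7/2 = 11/2 ≈ 5.5000)
Y = 57/10 (Y = 11/2 - 1/((-3 - 2)/(9 - 8)) = 11/2 - 1/((-5/1)) = 11/2 - 1/((-5*1)) = 11/2 - 1/(-5) = 11/2 - 1*(-1/5) = 11/2 + 1/5 = 57/10 ≈ 5.7000)
46 + Y*((-3 + 3)*5) = 46 + 57*((-3 + 3)*5)/10 = 46 + 57*(0*5)/10 = 46 + (57/10)*0 = 46 + 0 = 46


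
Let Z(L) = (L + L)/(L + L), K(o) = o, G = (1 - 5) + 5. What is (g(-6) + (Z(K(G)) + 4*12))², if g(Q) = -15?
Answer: 1156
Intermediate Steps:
G = 1 (G = -4 + 5 = 1)
Z(L) = 1 (Z(L) = (2*L)/((2*L)) = (2*L)*(1/(2*L)) = 1)
(g(-6) + (Z(K(G)) + 4*12))² = (-15 + (1 + 4*12))² = (-15 + (1 + 48))² = (-15 + 49)² = 34² = 1156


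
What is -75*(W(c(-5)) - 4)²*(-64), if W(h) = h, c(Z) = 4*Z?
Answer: 2764800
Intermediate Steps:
-75*(W(c(-5)) - 4)²*(-64) = -75*(4*(-5) - 4)²*(-64) = -75*(-20 - 4)²*(-64) = -75*(-24)²*(-64) = -75*576*(-64) = -43200*(-64) = 2764800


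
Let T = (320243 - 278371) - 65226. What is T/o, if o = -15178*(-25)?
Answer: -11677/189725 ≈ -0.061547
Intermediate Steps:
o = 379450
T = -23354 (T = 41872 - 65226 = -23354)
T/o = -23354/379450 = -23354*1/379450 = -11677/189725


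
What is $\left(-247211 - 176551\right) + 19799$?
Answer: $-403963$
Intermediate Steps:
$\left(-247211 - 176551\right) + 19799 = -423762 + 19799 = -403963$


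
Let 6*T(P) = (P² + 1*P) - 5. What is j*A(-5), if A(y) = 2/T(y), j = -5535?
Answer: -4428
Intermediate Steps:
T(P) = -⅚ + P/6 + P²/6 (T(P) = ((P² + 1*P) - 5)/6 = ((P² + P) - 5)/6 = ((P + P²) - 5)/6 = (-5 + P + P²)/6 = -⅚ + P/6 + P²/6)
A(y) = 2/(-⅚ + y/6 + y²/6)
j*A(-5) = -66420/(-5 - 5 + (-5)²) = -66420/(-5 - 5 + 25) = -66420/15 = -5535*⅘ = -4428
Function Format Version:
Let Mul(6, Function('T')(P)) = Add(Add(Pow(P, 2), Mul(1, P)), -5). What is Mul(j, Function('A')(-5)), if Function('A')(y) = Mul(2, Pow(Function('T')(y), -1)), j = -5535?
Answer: -4428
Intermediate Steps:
Function('T')(P) = Add(Rational(-5, 6), Mul(Rational(1, 6), P), Mul(Rational(1, 6), Pow(P, 2))) (Function('T')(P) = Mul(Rational(1, 6), Add(Add(Pow(P, 2), Mul(1, P)), -5)) = Mul(Rational(1, 6), Add(Add(Pow(P, 2), P), -5)) = Mul(Rational(1, 6), Add(Add(P, Pow(P, 2)), -5)) = Mul(Rational(1, 6), Add(-5, P, Pow(P, 2))) = Add(Rational(-5, 6), Mul(Rational(1, 6), P), Mul(Rational(1, 6), Pow(P, 2))))
Function('A')(y) = Mul(2, Pow(Add(Rational(-5, 6), Mul(Rational(1, 6), y), Mul(Rational(1, 6), Pow(y, 2))), -1))
Mul(j, Function('A')(-5)) = Mul(-5535, Mul(12, Pow(Add(-5, -5, Pow(-5, 2)), -1))) = Mul(-5535, Mul(12, Pow(Add(-5, -5, 25), -1))) = Mul(-5535, Mul(12, Pow(15, -1))) = Mul(-5535, Mul(12, Rational(1, 15))) = Mul(-5535, Rational(4, 5)) = -4428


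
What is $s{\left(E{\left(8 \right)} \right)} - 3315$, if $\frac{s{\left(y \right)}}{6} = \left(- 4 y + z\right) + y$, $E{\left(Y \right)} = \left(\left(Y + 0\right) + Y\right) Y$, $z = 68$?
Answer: $-5211$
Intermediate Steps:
$E{\left(Y \right)} = 2 Y^{2}$ ($E{\left(Y \right)} = \left(Y + Y\right) Y = 2 Y Y = 2 Y^{2}$)
$s{\left(y \right)} = 408 - 18 y$ ($s{\left(y \right)} = 6 \left(\left(- 4 y + 68\right) + y\right) = 6 \left(\left(68 - 4 y\right) + y\right) = 6 \left(68 - 3 y\right) = 408 - 18 y$)
$s{\left(E{\left(8 \right)} \right)} - 3315 = \left(408 - 18 \cdot 2 \cdot 8^{2}\right) - 3315 = \left(408 - 18 \cdot 2 \cdot 64\right) - 3315 = \left(408 - 2304\right) - 3315 = -1896 - 3315 = -5211$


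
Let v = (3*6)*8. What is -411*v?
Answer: -59184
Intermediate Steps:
v = 144 (v = 18*8 = 144)
-411*v = -411*144 = -59184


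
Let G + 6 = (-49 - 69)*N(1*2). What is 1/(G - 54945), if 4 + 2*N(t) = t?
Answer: -1/54833 ≈ -1.8237e-5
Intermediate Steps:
N(t) = -2 + t/2
G = 112 (G = -6 + (-49 - 69)*(-2 + (1*2)/2) = -6 - 118*(-2 + (½)*2) = -6 - 118*(-2 + 1) = -6 - 118*(-1) = -6 + 118 = 112)
1/(G - 54945) = 1/(112 - 54945) = 1/(-54833) = -1/54833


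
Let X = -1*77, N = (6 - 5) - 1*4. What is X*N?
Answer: 231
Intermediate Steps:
N = -3 (N = 1 - 4 = -3)
X = -77
X*N = -77*(-3) = 231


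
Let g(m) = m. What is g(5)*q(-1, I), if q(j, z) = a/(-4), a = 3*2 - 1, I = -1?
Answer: -25/4 ≈ -6.2500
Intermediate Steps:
a = 5 (a = 6 - 1 = 5)
q(j, z) = -5/4 (q(j, z) = 5/(-4) = 5*(-1/4) = -5/4)
g(5)*q(-1, I) = 5*(-5/4) = -25/4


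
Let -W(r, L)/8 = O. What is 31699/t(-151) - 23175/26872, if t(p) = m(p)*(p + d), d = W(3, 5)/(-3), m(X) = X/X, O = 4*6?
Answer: -853831753/2337864 ≈ -365.22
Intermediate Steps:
O = 24
W(r, L) = -192 (W(r, L) = -8*24 = -192)
m(X) = 1
d = 64 (d = -192/(-3) = -192*(-1/3) = 64)
t(p) = 64 + p (t(p) = 1*(p + 64) = 1*(64 + p) = 64 + p)
31699/t(-151) - 23175/26872 = 31699/(64 - 151) - 23175/26872 = 31699/(-87) - 23175*1/26872 = 31699*(-1/87) - 23175/26872 = -31699/87 - 23175/26872 = -853831753/2337864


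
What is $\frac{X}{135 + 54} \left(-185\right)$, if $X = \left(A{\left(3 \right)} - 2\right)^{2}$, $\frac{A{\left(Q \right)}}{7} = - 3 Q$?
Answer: $- \frac{781625}{189} \approx -4135.6$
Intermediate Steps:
$A{\left(Q \right)} = - 21 Q$ ($A{\left(Q \right)} = 7 \left(- 3 Q\right) = - 21 Q$)
$X = 4225$ ($X = \left(\left(-21\right) 3 - 2\right)^{2} = \left(-63 - 2\right)^{2} = \left(-65\right)^{2} = 4225$)
$\frac{X}{135 + 54} \left(-185\right) = \frac{4225}{135 + 54} \left(-185\right) = \frac{4225}{189} \left(-185\right) = - \frac{781625}{189}$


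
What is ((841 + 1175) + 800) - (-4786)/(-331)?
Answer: 927310/331 ≈ 2801.5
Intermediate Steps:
((841 + 1175) + 800) - (-4786)/(-331) = (2016 + 800) - (-4786)*(-1)/331 = 2816 - 1*4786/331 = 2816 - 4786/331 = 927310/331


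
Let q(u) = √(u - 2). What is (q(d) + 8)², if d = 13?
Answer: (8 + √11)² ≈ 128.07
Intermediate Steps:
q(u) = √(-2 + u)
(q(d) + 8)² = (√(-2 + 13) + 8)² = (√11 + 8)² = (8 + √11)²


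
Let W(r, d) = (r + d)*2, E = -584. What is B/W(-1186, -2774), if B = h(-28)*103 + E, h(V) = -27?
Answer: 673/1584 ≈ 0.42487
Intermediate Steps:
W(r, d) = 2*d + 2*r (W(r, d) = (d + r)*2 = 2*d + 2*r)
B = -3365 (B = -27*103 - 584 = -2781 - 584 = -3365)
B/W(-1186, -2774) = -3365/(2*(-2774) + 2*(-1186)) = -3365/(-5548 - 2372) = -3365/(-7920) = -3365*(-1/7920) = 673/1584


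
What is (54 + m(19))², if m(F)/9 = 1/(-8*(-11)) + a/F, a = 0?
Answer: 22667121/7744 ≈ 2927.1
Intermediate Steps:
m(F) = 9/88 (m(F) = 9*(1/(-8*(-11)) + 0/F) = 9*(-⅛*(-1/11) + 0) = 9*(1/88 + 0) = 9*(1/88) = 9/88)
(54 + m(19))² = (54 + 9/88)² = (4761/88)² = 22667121/7744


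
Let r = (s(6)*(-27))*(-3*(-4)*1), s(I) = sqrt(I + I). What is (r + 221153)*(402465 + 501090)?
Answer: 199823898915 - 585503640*sqrt(3) ≈ 1.9881e+11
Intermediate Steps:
s(I) = sqrt(2)*sqrt(I) (s(I) = sqrt(2*I) = sqrt(2)*sqrt(I))
r = -648*sqrt(3) (r = ((sqrt(2)*sqrt(6))*(-27))*(-3*(-4)*1) = ((2*sqrt(3))*(-27))*(12*1) = -54*sqrt(3)*12 = -648*sqrt(3) ≈ -1122.4)
(r + 221153)*(402465 + 501090) = (-648*sqrt(3) + 221153)*(402465 + 501090) = (221153 - 648*sqrt(3))*903555 = 199823898915 - 585503640*sqrt(3)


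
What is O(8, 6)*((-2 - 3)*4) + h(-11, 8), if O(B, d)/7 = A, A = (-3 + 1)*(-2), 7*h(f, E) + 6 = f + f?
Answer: -564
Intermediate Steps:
h(f, E) = -6/7 + 2*f/7 (h(f, E) = -6/7 + (f + f)/7 = -6/7 + (2*f)/7 = -6/7 + 2*f/7)
A = 4 (A = -2*(-2) = 4)
O(B, d) = 28 (O(B, d) = 7*4 = 28)
O(8, 6)*((-2 - 3)*4) + h(-11, 8) = 28*((-2 - 3)*4) + (-6/7 + (2/7)*(-11)) = 28*(-5*4) + (-6/7 - 22/7) = 28*(-20) - 4 = -560 - 4 = -564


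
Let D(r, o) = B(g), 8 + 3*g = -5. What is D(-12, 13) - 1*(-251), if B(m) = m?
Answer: 740/3 ≈ 246.67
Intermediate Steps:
g = -13/3 (g = -8/3 + (1/3)*(-5) = -8/3 - 5/3 = -13/3 ≈ -4.3333)
D(r, o) = -13/3
D(-12, 13) - 1*(-251) = -13/3 - 1*(-251) = -13/3 + 251 = 740/3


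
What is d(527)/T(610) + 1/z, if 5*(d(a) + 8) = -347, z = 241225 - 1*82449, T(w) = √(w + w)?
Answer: 1/158776 - 387*√305/3050 ≈ -2.2160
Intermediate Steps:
T(w) = √2*√w (T(w) = √(2*w) = √2*√w)
z = 158776 (z = 241225 - 82449 = 158776)
d(a) = -387/5 (d(a) = -8 + (⅕)*(-347) = -8 - 347/5 = -387/5)
d(527)/T(610) + 1/z = -387*√305/610/5 + 1/158776 = -387*√305/3050 + 1/158776 = 1/158776 - 387*√305/3050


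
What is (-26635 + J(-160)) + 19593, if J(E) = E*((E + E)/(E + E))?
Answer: -7202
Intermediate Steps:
J(E) = E (J(E) = E*((2*E)/((2*E))) = E*((2*E)*(1/(2*E))) = E*1 = E)
(-26635 + J(-160)) + 19593 = (-26635 - 160) + 19593 = -26795 + 19593 = -7202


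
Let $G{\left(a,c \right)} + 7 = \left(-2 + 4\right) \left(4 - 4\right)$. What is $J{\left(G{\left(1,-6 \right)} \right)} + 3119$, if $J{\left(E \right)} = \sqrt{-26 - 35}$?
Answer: $3119 + i \sqrt{61} \approx 3119.0 + 7.8102 i$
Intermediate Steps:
$G{\left(a,c \right)} = -7$ ($G{\left(a,c \right)} = -7 + \left(-2 + 4\right) \left(4 - 4\right) = -7 + 2 \cdot 0 = -7 + 0 = -7$)
$J{\left(E \right)} = i \sqrt{61}$ ($J{\left(E \right)} = \sqrt{-61} = i \sqrt{61}$)
$J{\left(G{\left(1,-6 \right)} \right)} + 3119 = i \sqrt{61} + 3119 = 3119 + i \sqrt{61}$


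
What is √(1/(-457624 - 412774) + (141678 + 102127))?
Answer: √184704882957416822/870398 ≈ 493.77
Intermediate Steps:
√(1/(-457624 - 412774) + (141678 + 102127)) = √(1/(-870398) + 243805) = √(-1/870398 + 243805) = √(212207384389/870398) = √184704882957416822/870398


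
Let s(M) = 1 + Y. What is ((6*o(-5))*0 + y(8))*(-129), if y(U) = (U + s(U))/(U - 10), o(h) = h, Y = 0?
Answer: 1161/2 ≈ 580.50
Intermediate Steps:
s(M) = 1 (s(M) = 1 + 0 = 1)
y(U) = (1 + U)/(-10 + U) (y(U) = (U + 1)/(U - 10) = (1 + U)/(-10 + U))
((6*o(-5))*0 + y(8))*(-129) = ((6*(-5))*0 + (1 + 8)/(-10 + 8))*(-129) = (-30*0 + 9/(-2))*(-129) = (0 - 1/2*9)*(-129) = (0 - 9/2)*(-129) = -9/2*(-129) = 1161/2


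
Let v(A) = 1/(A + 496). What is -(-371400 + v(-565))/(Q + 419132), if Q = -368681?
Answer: 25626601/3481119 ≈ 7.3616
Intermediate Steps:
v(A) = 1/(496 + A)
-(-371400 + v(-565))/(Q + 419132) = -(-371400 + 1/(496 - 565))/(-368681 + 419132) = -(-371400 + 1/(-69))/50451 = -(-371400 - 1/69)/50451 = -(-25626601)/(69*50451) = -1*(-25626601/3481119) = 25626601/3481119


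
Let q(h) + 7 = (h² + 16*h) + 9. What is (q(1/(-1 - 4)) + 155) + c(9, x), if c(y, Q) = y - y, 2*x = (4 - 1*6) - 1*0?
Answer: 3846/25 ≈ 153.84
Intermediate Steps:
q(h) = 2 + h² + 16*h (q(h) = -7 + ((h² + 16*h) + 9) = -7 + (9 + h² + 16*h) = 2 + h² + 16*h)
x = -1 (x = ((4 - 1*6) - 1*0)/2 = ((4 - 6) + 0)/2 = (-2 + 0)/2 = (½)*(-2) = -1)
c(y, Q) = 0
(q(1/(-1 - 4)) + 155) + c(9, x) = ((2 + (1/(-1 - 4))² + 16/(-1 - 4)) + 155) + 0 = ((2 + (1/(-5))² + 16/(-5)) + 155) + 0 = ((2 + (-⅕)² + 16*(-⅕)) + 155) + 0 = ((2 + 1/25 - 16/5) + 155) + 0 = (-29/25 + 155) + 0 = 3846/25 + 0 = 3846/25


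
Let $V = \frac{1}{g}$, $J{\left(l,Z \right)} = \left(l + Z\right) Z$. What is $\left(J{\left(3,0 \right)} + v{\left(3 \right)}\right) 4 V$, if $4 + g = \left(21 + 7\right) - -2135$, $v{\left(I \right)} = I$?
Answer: $\frac{12}{2159} \approx 0.0055581$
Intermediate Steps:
$J{\left(l,Z \right)} = Z \left(Z + l\right)$ ($J{\left(l,Z \right)} = \left(Z + l\right) Z = Z \left(Z + l\right)$)
$g = 2159$ ($g = -4 + \left(\left(21 + 7\right) - -2135\right) = -4 + \left(28 + 2135\right) = -4 + 2163 = 2159$)
$V = \frac{1}{2159} \approx 0.00046318$
$\left(J{\left(3,0 \right)} + v{\left(3 \right)}\right) 4 V = \left(0 \left(0 + 3\right) + 3\right) 4 \cdot \frac{1}{2159} = \left(0 \cdot 3 + 3\right) 4 \cdot \frac{1}{2159} = \left(0 + 3\right) 4 \cdot \frac{1}{2159} = 3 \cdot 4 \cdot \frac{1}{2159} = 12 \cdot \frac{1}{2159} = \frac{12}{2159}$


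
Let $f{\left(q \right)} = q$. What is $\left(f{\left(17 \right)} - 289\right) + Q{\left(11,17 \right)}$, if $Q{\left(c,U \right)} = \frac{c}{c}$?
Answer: $-271$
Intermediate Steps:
$Q{\left(c,U \right)} = 1$
$\left(f{\left(17 \right)} - 289\right) + Q{\left(11,17 \right)} = \left(17 - 289\right) + 1 = -272 + 1 = -271$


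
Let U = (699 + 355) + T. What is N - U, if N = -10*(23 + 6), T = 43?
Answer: -1387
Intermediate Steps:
U = 1097 (U = (699 + 355) + 43 = 1054 + 43 = 1097)
N = -290 (N = -10*29 = -290)
N - U = -290 - 1*1097 = -290 - 1097 = -1387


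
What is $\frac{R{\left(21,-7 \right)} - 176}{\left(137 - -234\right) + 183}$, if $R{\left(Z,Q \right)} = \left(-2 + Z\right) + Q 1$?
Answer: $- \frac{82}{277} \approx -0.29603$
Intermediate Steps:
$R{\left(Z,Q \right)} = -2 + Q + Z$ ($R{\left(Z,Q \right)} = \left(-2 + Z\right) + Q = -2 + Q + Z$)
$\frac{R{\left(21,-7 \right)} - 176}{\left(137 - -234\right) + 183} = \frac{\left(-2 - 7 + 21\right) - 176}{\left(137 - -234\right) + 183} = \frac{12 - 176}{\left(137 + 234\right) + 183} = - \frac{164}{371 + 183} = - \frac{164}{554} = \left(-164\right) \frac{1}{554} = - \frac{82}{277}$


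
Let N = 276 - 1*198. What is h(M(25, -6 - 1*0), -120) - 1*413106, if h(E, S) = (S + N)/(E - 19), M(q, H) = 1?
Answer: -1239311/3 ≈ -4.1310e+5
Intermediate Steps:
N = 78 (N = 276 - 198 = 78)
h(E, S) = (78 + S)/(-19 + E) (h(E, S) = (S + 78)/(E - 19) = (78 + S)/(-19 + E))
h(M(25, -6 - 1*0), -120) - 1*413106 = (78 - 120)/(-19 + 1) - 1*413106 = -42/(-18) - 413106 = -1/18*(-42) - 413106 = 7/3 - 413106 = -1239311/3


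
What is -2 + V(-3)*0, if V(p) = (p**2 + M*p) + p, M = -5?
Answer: -2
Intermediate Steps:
V(p) = p**2 - 4*p (V(p) = (p**2 - 5*p) + p = p**2 - 4*p)
-2 + V(-3)*0 = -2 - 3*(-4 - 3)*0 = -2 - 3*(-7)*0 = -2 + 21*0 = -2 + 0 = -2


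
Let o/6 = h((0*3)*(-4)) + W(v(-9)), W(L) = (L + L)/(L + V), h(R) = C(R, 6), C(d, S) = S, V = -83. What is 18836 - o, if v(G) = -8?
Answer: 1710704/91 ≈ 18799.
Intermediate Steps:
h(R) = 6
W(L) = 2*L/(-83 + L) (W(L) = (L + L)/(L - 83) = (2*L)/(-83 + L) = 2*L/(-83 + L))
o = 3372/91 (o = 6*(6 + 2*(-8)/(-83 - 8)) = 6*(6 + 2*(-8)/(-91)) = 6*(6 + 2*(-8)*(-1/91)) = 6*(6 + 16/91) = 6*(562/91) = 3372/91 ≈ 37.055)
18836 - o = 18836 - 1*3372/91 = 18836 - 3372/91 = 1710704/91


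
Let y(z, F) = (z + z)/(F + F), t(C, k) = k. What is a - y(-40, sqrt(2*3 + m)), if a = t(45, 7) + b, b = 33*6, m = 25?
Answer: 205 + 40*sqrt(31)/31 ≈ 212.18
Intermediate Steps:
b = 198
y(z, F) = z/F (y(z, F) = (2*z)/((2*F)) = (2*z)*(1/(2*F)) = z/F)
a = 205 (a = 7 + 198 = 205)
a - y(-40, sqrt(2*3 + m)) = 205 - (-40)/(sqrt(2*3 + 25)) = 205 - (-40)/(sqrt(6 + 25)) = 205 - (-40)/(sqrt(31)) = 205 - (-40)*sqrt(31)/31 = 205 + 40*sqrt(31)/31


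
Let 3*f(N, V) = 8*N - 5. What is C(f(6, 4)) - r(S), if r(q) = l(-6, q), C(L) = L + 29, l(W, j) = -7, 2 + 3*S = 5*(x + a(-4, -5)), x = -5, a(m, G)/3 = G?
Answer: 151/3 ≈ 50.333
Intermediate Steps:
a(m, G) = 3*G
f(N, V) = -5/3 + 8*N/3 (f(N, V) = (8*N - 5)/3 = (-5 + 8*N)/3 = -5/3 + 8*N/3)
S = -34 (S = -⅔ + (5*(-5 + 3*(-5)))/3 = -⅔ + (5*(-5 - 15))/3 = -⅔ + (5*(-20))/3 = -⅔ + (⅓)*(-100) = -⅔ - 100/3 = -34)
C(L) = 29 + L
r(q) = -7
C(f(6, 4)) - r(S) = (29 + (-5/3 + (8/3)*6)) - 1*(-7) = (29 + (-5/3 + 16)) + 7 = (29 + 43/3) + 7 = 130/3 + 7 = 151/3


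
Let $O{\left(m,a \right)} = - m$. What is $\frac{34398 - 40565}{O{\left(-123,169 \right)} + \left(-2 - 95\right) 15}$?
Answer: $\frac{6167}{1332} \approx 4.6299$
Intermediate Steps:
$\frac{34398 - 40565}{O{\left(-123,169 \right)} + \left(-2 - 95\right) 15} = \frac{34398 - 40565}{\left(-1\right) \left(-123\right) + \left(-2 - 95\right) 15} = - \frac{6167}{123 - 1455} = - \frac{6167}{-1332} = \left(-6167\right) \left(- \frac{1}{1332}\right) = \frac{6167}{1332}$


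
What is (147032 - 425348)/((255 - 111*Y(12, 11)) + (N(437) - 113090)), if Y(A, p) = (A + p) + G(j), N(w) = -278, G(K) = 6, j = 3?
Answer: 69579/29083 ≈ 2.3924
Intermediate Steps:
Y(A, p) = 6 + A + p (Y(A, p) = (A + p) + 6 = 6 + A + p)
(147032 - 425348)/((255 - 111*Y(12, 11)) + (N(437) - 113090)) = (147032 - 425348)/((255 - 111*(6 + 12 + 11)) + (-278 - 113090)) = -278316/((255 - 111*29) - 113368) = -278316/((255 - 3219) - 113368) = -278316/(-2964 - 113368) = -278316/(-116332) = -278316*(-1/116332) = 69579/29083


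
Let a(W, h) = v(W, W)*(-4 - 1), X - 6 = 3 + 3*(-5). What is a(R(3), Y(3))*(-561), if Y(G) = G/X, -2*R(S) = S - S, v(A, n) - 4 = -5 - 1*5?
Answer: -16830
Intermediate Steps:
X = -6 (X = 6 + (3 + 3*(-5)) = 6 + (3 - 15) = 6 - 12 = -6)
v(A, n) = -6 (v(A, n) = 4 + (-5 - 1*5) = 4 + (-5 - 5) = 4 - 10 = -6)
R(S) = 0 (R(S) = -(S - S)/2 = -1/2*0 = 0)
Y(G) = -G/6 (Y(G) = G/(-6) = G*(-1/6) = -G/6)
a(W, h) = 30 (a(W, h) = -6*(-4 - 1) = -6*(-5) = 30)
a(R(3), Y(3))*(-561) = 30*(-561) = -16830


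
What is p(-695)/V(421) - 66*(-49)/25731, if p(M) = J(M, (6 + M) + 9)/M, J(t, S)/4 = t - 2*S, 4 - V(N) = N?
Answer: 22349026/165716217 ≈ 0.13486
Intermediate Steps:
V(N) = 4 - N
J(t, S) = -8*S + 4*t (J(t, S) = 4*(t - 2*S) = -8*S + 4*t)
p(M) = (-120 - 4*M)/M (p(M) = (-8*((6 + M) + 9) + 4*M)/M = (-8*(15 + M) + 4*M)/M = ((-120 - 8*M) + 4*M)/M = (-120 - 4*M)/M)
p(-695)/V(421) - 66*(-49)/25731 = (-4 - 120/(-695))/(4 - 1*421) - 66*(-49)/25731 = (-4 - 120*(-1/695))/(4 - 421) + 3234*(1/25731) = (-4 + 24/139)/(-417) + 1078/8577 = -532/139*(-1/417) + 1078/8577 = 532/57963 + 1078/8577 = 22349026/165716217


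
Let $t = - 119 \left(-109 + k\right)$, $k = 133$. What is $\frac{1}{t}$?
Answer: $- \frac{1}{2856} \approx -0.00035014$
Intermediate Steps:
$t = -2856$ ($t = - 119 \left(-109 + 133\right) = \left(-119\right) 24 = -2856$)
$\frac{1}{t} = \frac{1}{-2856} = - \frac{1}{2856}$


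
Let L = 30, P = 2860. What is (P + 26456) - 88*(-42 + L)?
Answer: 30372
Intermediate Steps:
(P + 26456) - 88*(-42 + L) = (2860 + 26456) - 88*(-42 + 30) = 29316 - 88*(-12) = 29316 + 1056 = 30372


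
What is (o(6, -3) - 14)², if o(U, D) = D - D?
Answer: 196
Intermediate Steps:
o(U, D) = 0
(o(6, -3) - 14)² = (0 - 14)² = (-14)² = 196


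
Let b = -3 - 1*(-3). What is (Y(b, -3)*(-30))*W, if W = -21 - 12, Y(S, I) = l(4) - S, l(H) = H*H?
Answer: 15840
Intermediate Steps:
l(H) = H**2
b = 0 (b = -3 + 3 = 0)
Y(S, I) = 16 - S (Y(S, I) = 4**2 - S = 16 - S)
W = -33
(Y(b, -3)*(-30))*W = ((16 - 1*0)*(-30))*(-33) = ((16 + 0)*(-30))*(-33) = (16*(-30))*(-33) = -480*(-33) = 15840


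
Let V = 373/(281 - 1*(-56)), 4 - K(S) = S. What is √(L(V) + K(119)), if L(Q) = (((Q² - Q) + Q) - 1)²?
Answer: I*√1482607228915/113569 ≈ 10.721*I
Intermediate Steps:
K(S) = 4 - S
V = 373/337 (V = 373/(281 + 56) = 373/337 ≈ 1.1068)
L(Q) = (-1 + Q²)² (L(Q) = (Q² - 1)² = (-1 + Q²)²)
√(L(V) + K(119)) = √((-1 + (373/337)²)² + (4 - 1*119)) = √((-1 + 139129/113569)² + (4 - 119)) = √((25560/113569)² - 115) = √(653313600/12897917761 - 115) = √(-1482607228915/12897917761) = I*√1482607228915/113569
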